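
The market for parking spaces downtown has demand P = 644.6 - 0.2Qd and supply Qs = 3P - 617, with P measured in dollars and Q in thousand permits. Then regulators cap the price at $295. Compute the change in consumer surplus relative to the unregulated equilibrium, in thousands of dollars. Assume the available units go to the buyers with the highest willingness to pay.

18777.5

Rearranging demand gives Qd = 3223 - 5P. Equilibrium: 3223 - 5P = 3P - 617, so 3840 = 8P and P* = 480, Q* = 823.
Since 295 < 480, the ceiling is binding.
At P = 295: Qd = 3223 - 5·295 = 1748 and Qs = 3·295 - 617 = 268.
Consumer surplus without the control is ½ · (644.6 - 480) · 823 = 67732.9.
With the ceiling, 268 units are sold at 295 (assume they go to the highest-value buyers). The demand price at Q = 268 is 591, so CS = ½ · [(644.6 - 295) + (591 - 295)] · 268 = 86510.4.
Change in consumer surplus = 86510.4 - 67732.9 = 18777.5.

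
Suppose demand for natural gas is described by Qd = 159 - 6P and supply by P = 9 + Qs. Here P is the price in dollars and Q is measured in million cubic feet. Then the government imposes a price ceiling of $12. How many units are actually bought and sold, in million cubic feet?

Rearranging supply gives Qs = P - 9. Setting quantity demanded equal to quantity supplied, 159 - 6P = P - 9, gives P* = 24 and Q* = 15.
Because the ceiling (12) lies below the market-clearing price, it is binding.
At P = 12: Qd = 159 - 6·12 = 87 and Qs = 12 - 9 = 3.
The quantity actually transacted is the short side, supply: 3.

3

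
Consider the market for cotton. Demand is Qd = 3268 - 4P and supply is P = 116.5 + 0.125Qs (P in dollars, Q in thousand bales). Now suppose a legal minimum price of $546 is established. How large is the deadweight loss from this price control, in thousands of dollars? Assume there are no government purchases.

Rearranging supply gives Qs = 8P - 932. Equilibrium: 3268 - 4P = 8P - 932, so 4200 = 12P and P* = 350, Q* = 1868.
Since 546 > 350, the floor is binding.
At P = 546: Qd = 3268 - 4·546 = 1084 and Qs = 8·546 - 932 = 3436.
Quantity traded falls to 1084. At Q = 1084 the demand price is (3268 - 1084)/4 = 546 and the supply price is (932 + 1084)/8 = 252.
Deadweight loss = ½ · (546 - 252) · (1868 - 1084) = ½ · 294 · 784 = 115248.

115248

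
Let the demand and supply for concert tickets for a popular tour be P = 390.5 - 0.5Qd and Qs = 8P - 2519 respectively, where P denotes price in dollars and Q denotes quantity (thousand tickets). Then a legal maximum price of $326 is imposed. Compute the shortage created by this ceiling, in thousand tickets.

Rearranging demand gives Qd = 781 - 2P. Equilibrium: 781 - 2P = 8P - 2519, so 3300 = 10P and P* = 330, Q* = 121.
Because the ceiling (326) lies below the market-clearing price, it is binding.
At P = 326: Qd = 781 - 2·326 = 129 and Qs = 8·326 - 2519 = 89.
Shortage = Qd - Qs = 129 - 89 = 40.

40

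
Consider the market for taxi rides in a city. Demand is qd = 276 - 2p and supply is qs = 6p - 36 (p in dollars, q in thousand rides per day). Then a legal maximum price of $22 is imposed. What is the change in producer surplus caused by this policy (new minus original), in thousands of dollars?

Setting quantity demanded equal to quantity supplied, 276 - 2p = 6p - 36, gives p* = 39 and q* = 198.
Since 22 < 39, the ceiling is binding.
At p = 22: qd = 276 - 2·22 = 232 and qs = 6·22 - 36 = 96.
Producer surplus without the control is ½ · (39 - 6) · 198 = 3267.
With the ceiling, producers sell 96 units at 22, so PS = ½ · (22 - 6) · 96 = 768.
Change in producer surplus = 768 - 3267 = -2499.

-2499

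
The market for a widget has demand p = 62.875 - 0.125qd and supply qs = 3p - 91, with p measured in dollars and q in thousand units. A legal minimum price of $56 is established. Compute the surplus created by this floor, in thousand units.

22

Rearranging demand gives qd = 503 - 8p. Equilibrium: 503 - 8p = 3p - 91, so 594 = 11p and p* = 54, q* = 71.
Because the floor (56) lies above the market-clearing price, it is binding.
At p = 56: qd = 503 - 8·56 = 55 and qs = 3·56 - 91 = 77.
Surplus = qs - qd = 77 - 55 = 22.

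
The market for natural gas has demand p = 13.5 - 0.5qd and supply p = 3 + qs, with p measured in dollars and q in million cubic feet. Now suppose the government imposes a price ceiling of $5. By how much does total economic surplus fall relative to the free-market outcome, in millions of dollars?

18.75

Rearranging demand gives qd = 27 - 2p; rearranging supply gives qs = p - 3. Equilibrium: 27 - 2p = p - 3, so 30 = 3p and p* = 10, q* = 7.
Because the ceiling (5) lies below the market-clearing price, it is binding.
At p = 5: qd = 27 - 2·5 = 17 and qs = 5 - 3 = 2.
Quantity traded falls to 2. At q = 2 the demand price is (27 - 2)/2 = 12.5 and the supply price is 3 + 2 = 5.
Deadweight loss = ½ · (12.5 - 5) · (7 - 2) = ½ · 7.5 · 5 = 18.75.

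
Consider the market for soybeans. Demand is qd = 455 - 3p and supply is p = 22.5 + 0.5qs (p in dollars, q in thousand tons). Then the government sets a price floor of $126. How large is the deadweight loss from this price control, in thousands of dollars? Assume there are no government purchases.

2535

Rearranging supply gives qs = 2p - 45. Equilibrium: 455 - 3p = 2p - 45, so 500 = 5p and p* = 100, q* = 155.
Since 126 > 100, the floor is binding.
At p = 126: qd = 455 - 3·126 = 77 and qs = 2·126 - 45 = 207.
Quantity traded falls to 77. At q = 77 the demand price is (455 - 77)/3 = 126 and the supply price is (45 + 77)/2 = 61.
Deadweight loss = ½ · (126 - 61) · (155 - 77) = ½ · 65 · 78 = 2535.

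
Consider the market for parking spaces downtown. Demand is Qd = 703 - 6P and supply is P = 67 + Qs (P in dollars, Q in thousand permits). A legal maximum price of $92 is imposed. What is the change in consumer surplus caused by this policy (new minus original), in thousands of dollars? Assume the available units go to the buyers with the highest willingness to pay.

423

Rearranging supply gives Qs = P - 67. Without the control the market clears where 703 - 6P = P - 67, i.e. P* = 110 and Q* = 43.
Since 92 < 110, the ceiling is binding.
At P = 92: Qd = 703 - 6·92 = 151 and Qs = 92 - 67 = 25.
Consumer surplus without the control is ½ · (703/6 - 110) · 43 = 1849/12.
With the ceiling, 25 units are sold at 92 (assume they go to the highest-value buyers). The demand price at Q = 25 is 113, so CS = ½ · [(703/6 - 92) + (113 - 92)] · 25 = 6925/12.
Change in consumer surplus = 6925/12 - 1849/12 = 423.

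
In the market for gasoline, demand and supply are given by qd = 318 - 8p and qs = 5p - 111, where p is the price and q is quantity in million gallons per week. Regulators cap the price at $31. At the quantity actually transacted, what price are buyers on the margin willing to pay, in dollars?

In a free market, 318 - 8p = 5p - 111 gives the equilibrium p* = 33, q* = 54.
The ceiling of 31 is below the equilibrium price 33, so it binds.
At p = 31: qd = 318 - 8·31 = 70 and qs = 5·31 - 111 = 44.
Only 44 units reach the market. On the demand curve, the marginal buyer's willingness to pay at q = 44 is (318 - 44)/8 = 34.25.

34.25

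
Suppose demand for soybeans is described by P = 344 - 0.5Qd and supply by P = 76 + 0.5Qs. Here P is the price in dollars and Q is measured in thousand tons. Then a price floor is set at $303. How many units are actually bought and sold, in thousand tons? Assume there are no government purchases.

82

Rearranging demand gives Qd = 688 - 2P; rearranging supply gives Qs = 2P - 152. In a free market, 688 - 2P = 2P - 152 gives the equilibrium P* = 210, Q* = 268.
Because the floor (303) lies above the market-clearing price, it is binding.
At P = 303: Qd = 688 - 2·303 = 82 and Qs = 2·303 - 152 = 454.
The quantity actually transacted is the short side, demand: 82.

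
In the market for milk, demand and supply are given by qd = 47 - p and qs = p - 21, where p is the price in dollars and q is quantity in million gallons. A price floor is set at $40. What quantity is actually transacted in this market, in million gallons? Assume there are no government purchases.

7

In a free market, 47 - p = p - 21 gives the equilibrium p* = 34, q* = 13.
The floor of 40 is above the equilibrium price 34, so it binds.
At p = 40: qd = 47 - 40 = 7 and qs = 40 - 21 = 19.
The quantity actually transacted is the short side, demand: 7.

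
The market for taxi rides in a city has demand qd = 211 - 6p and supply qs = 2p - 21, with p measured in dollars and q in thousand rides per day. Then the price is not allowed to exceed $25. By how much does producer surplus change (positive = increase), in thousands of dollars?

In a free market, 211 - 6p = 2p - 21 gives the equilibrium p* = 29, q* = 37.
The ceiling of 25 is below the equilibrium price 29, so it binds.
At p = 25: qd = 211 - 6·25 = 61 and qs = 2·25 - 21 = 29.
Producer surplus without the control is ½ · (29 - 10.5) · 37 = 342.25.
With the ceiling, producers sell 29 units at 25, so PS = ½ · (25 - 10.5) · 29 = 210.25.
Change in producer surplus = 210.25 - 342.25 = -132.

-132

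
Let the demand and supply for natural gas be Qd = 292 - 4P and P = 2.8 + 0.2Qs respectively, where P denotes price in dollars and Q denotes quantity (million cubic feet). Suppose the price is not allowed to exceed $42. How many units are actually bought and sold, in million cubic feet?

Rearranging supply gives Qs = 5P - 14. Equilibrium: 292 - 4P = 5P - 14, so 306 = 9P and P* = 34, Q* = 156.
Since 42 is above P* = 34, the ceiling does not bind and the free-market outcome prevails.

156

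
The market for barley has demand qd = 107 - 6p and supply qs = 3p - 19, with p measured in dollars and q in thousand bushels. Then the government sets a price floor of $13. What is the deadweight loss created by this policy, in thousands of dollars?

0

In a free market, 107 - 6p = 3p - 19 gives the equilibrium p* = 14, q* = 23.
The floor of 13 is below the equilibrium price 14, so it is not binding; the market clears at p* = 14, q* = 23.
Since the control does not bind, no trades are prevented and deadweight loss is zero.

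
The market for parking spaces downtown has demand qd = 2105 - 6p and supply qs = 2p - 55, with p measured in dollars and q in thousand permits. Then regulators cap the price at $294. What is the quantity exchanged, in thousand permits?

485

Without the control the market clears where 2105 - 6p = 2p - 55, i.e. p* = 270 and q* = 485.
The ceiling of 294 is above the equilibrium price 270, so it is not binding; the market clears at p* = 270, q* = 485.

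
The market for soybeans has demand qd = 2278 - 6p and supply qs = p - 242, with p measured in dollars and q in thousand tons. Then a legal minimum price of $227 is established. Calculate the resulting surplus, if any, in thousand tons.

Equilibrium: 2278 - 6p = p - 242, so 2520 = 7p and p* = 360, q* = 118.
The floor of 227 is below the equilibrium price 360, so it is not binding; the market clears at p* = 360, q* = 118.
Since the control does not bind, there is no surplus.

0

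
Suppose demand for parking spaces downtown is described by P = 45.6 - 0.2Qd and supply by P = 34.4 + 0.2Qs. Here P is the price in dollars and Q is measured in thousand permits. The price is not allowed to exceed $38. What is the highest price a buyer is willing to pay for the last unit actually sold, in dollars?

Rearranging demand gives Qd = 228 - 5P; rearranging supply gives Qs = 5P - 172. Without the control the market clears where 228 - 5P = 5P - 172, i.e. P* = 40 and Q* = 28.
Because the ceiling (38) lies below the market-clearing price, it is binding.
At P = 38: Qd = 228 - 5·38 = 38 and Qs = 5·38 - 172 = 18.
Only 18 units reach the market. On the demand curve, the marginal buyer's willingness to pay at Q = 18 is (228 - 18)/5 = 42.

42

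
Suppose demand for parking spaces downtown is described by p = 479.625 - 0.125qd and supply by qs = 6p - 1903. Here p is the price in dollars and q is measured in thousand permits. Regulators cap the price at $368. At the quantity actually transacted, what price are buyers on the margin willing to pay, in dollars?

441.5

Rearranging demand gives qd = 3837 - 8p. Setting quantity demanded equal to quantity supplied, 3837 - 8p = 6p - 1903, gives p* = 410 and q* = 557.
Since 368 < 410, the ceiling is binding.
At p = 368: qd = 3837 - 8·368 = 893 and qs = 6·368 - 1903 = 305.
Only 305 units reach the market. On the demand curve, the marginal buyer's willingness to pay at q = 305 is (3837 - 305)/8 = 441.5.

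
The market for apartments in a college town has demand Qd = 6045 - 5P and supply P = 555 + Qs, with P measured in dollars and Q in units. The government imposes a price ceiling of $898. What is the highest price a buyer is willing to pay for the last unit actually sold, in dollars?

1140.4

Rearranging supply gives Qs = P - 555. Without the control the market clears where 6045 - 5P = P - 555, i.e. P* = 1100 and Q* = 545.
Because the ceiling (898) lies below the market-clearing price, it is binding.
At P = 898: Qd = 6045 - 5·898 = 1555 and Qs = 898 - 555 = 343.
Only 343 units reach the market. On the demand curve, the marginal buyer's willingness to pay at Q = 343 is (6045 - 343)/5 = 1140.4.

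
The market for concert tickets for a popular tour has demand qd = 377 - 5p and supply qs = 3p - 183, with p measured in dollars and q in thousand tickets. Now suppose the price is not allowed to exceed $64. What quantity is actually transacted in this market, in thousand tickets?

9

Setting quantity demanded equal to quantity supplied, 377 - 5p = 3p - 183, gives p* = 70 and q* = 27.
The ceiling of 64 is below the equilibrium price 70, so it binds.
At p = 64: qd = 377 - 5·64 = 57 and qs = 3·64 - 183 = 9.
The quantity actually transacted is the short side, supply: 9.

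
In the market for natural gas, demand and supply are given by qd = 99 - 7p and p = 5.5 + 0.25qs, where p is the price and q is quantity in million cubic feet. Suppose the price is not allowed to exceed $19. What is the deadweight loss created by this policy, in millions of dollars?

0

Rearranging supply gives qs = 4p - 22. In a free market, 99 - 7p = 4p - 22 gives the equilibrium p* = 11, q* = 22.
The ceiling of 19 is above the equilibrium price 11, so it is not binding; the market clears at p* = 11, q* = 22.
Since the control does not bind, no trades are prevented and deadweight loss is zero.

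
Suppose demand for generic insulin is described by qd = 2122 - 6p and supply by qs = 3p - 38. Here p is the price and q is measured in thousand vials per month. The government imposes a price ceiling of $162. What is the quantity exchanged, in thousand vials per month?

448

Without the control the market clears where 2122 - 6p = 3p - 38, i.e. p* = 240 and q* = 682.
Because the ceiling (162) lies below the market-clearing price, it is binding.
At p = 162: qd = 2122 - 6·162 = 1150 and qs = 3·162 - 38 = 448.
The quantity actually transacted is the short side, supply: 448.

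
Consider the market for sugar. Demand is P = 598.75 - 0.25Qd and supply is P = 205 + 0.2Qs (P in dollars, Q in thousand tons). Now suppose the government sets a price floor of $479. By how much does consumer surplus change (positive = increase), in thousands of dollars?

Rearranging demand gives Qd = 2395 - 4P; rearranging supply gives Qs = 5P - 1025. In a free market, 2395 - 4P = 5P - 1025 gives the equilibrium P* = 380, Q* = 875.
Because the floor (479) lies above the market-clearing price, it is binding.
At P = 479: Qd = 2395 - 4·479 = 479 and Qs = 5·479 - 1025 = 1370.
Consumer surplus without the control is ½ · (598.75 - 380) · 875 = 95703.125.
With the floor, consumers buy 479 units at 479, so CS = ½ · (598.75 - 479) · 479 = 28680.125.
Change in consumer surplus = 28680.125 - 95703.125 = -67023.

-67023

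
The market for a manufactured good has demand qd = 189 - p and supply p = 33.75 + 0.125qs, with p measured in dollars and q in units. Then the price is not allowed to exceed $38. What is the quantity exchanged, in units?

34

Rearranging supply gives qs = 8p - 270. Setting quantity demanded equal to quantity supplied, 189 - p = 8p - 270, gives p* = 51 and q* = 138.
The ceiling of 38 is below the equilibrium price 51, so it binds.
At p = 38: qd = 189 - 38 = 151 and qs = 8·38 - 270 = 34.
The quantity actually transacted is the short side, supply: 34.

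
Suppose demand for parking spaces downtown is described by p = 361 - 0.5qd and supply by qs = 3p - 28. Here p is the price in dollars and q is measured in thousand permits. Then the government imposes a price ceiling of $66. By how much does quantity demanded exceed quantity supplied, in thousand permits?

Rearranging demand gives qd = 722 - 2p. Equilibrium: 722 - 2p = 3p - 28, so 750 = 5p and p* = 150, q* = 422.
Since 66 < 150, the ceiling is binding.
At p = 66: qd = 722 - 2·66 = 590 and qs = 3·66 - 28 = 170.
Shortage = qd - qs = 590 - 170 = 420.

420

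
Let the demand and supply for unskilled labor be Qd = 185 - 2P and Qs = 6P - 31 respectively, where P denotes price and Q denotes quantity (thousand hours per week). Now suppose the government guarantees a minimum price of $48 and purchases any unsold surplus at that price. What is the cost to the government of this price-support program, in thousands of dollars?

Setting quantity demanded equal to quantity supplied, 185 - 2P = 6P - 31, gives P* = 27 and Q* = 131.
The floor of 48 is above the equilibrium price 27, so it binds.
At P = 48: Qd = 185 - 2·48 = 89 and Qs = 6·48 - 31 = 257.
Surplus = Qs - Qd = 168.
Government expenditure = surplus × support price = 168 × 48 = 8064.

8064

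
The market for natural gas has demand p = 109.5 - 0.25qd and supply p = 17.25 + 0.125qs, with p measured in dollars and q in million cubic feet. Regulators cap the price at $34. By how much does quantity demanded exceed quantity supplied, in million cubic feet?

Rearranging demand gives qd = 438 - 4p; rearranging supply gives qs = 8p - 138. In a free market, 438 - 4p = 8p - 138 gives the equilibrium p* = 48, q* = 246.
The ceiling of 34 is below the equilibrium price 48, so it binds.
At p = 34: qd = 438 - 4·34 = 302 and qs = 8·34 - 138 = 134.
Shortage = qd - qs = 302 - 134 = 168.

168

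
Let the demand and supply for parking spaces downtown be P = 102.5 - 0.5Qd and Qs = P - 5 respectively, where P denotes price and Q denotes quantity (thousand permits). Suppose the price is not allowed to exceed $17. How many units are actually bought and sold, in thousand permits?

12

Rearranging demand gives Qd = 205 - 2P. In a free market, 205 - 2P = P - 5 gives the equilibrium P* = 70, Q* = 65.
Since 17 < 70, the ceiling is binding.
At P = 17: Qd = 205 - 2·17 = 171 and Qs = 17 - 5 = 12.
The quantity actually transacted is the short side, supply: 12.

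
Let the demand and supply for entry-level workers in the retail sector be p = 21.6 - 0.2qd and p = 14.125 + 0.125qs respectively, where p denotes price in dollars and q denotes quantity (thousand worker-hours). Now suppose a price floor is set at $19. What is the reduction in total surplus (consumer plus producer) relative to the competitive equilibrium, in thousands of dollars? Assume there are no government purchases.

16.25

Rearranging demand gives qd = 108 - 5p; rearranging supply gives qs = 8p - 113. Without the control the market clears where 108 - 5p = 8p - 113, i.e. p* = 17 and q* = 23.
Because the floor (19) lies above the market-clearing price, it is binding.
At p = 19: qd = 108 - 5·19 = 13 and qs = 8·19 - 113 = 39.
Quantity traded falls to 13. At q = 13 the demand price is (108 - 13)/5 = 19 and the supply price is (113 + 13)/8 = 15.75.
Deadweight loss = ½ · (19 - 15.75) · (23 - 13) = ½ · 3.25 · 10 = 16.25.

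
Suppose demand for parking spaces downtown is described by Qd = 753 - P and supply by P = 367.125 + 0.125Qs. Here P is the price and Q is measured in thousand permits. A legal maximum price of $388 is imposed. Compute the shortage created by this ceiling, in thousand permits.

Rearranging supply gives Qs = 8P - 2937. Equilibrium: 753 - P = 8P - 2937, so 3690 = 9P and P* = 410, Q* = 343.
Because the ceiling (388) lies below the market-clearing price, it is binding.
At P = 388: Qd = 753 - 388 = 365 and Qs = 8·388 - 2937 = 167.
Shortage = Qd - Qs = 365 - 167 = 198.

198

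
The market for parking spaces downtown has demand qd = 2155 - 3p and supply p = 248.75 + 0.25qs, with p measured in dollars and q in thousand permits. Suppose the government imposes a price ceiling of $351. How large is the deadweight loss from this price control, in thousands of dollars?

45738

Rearranging supply gives qs = 4p - 995. Setting quantity demanded equal to quantity supplied, 2155 - 3p = 4p - 995, gives p* = 450 and q* = 805.
Because the ceiling (351) lies below the market-clearing price, it is binding.
At p = 351: qd = 2155 - 3·351 = 1102 and qs = 4·351 - 995 = 409.
Quantity traded falls to 409. At q = 409 the demand price is (2155 - 409)/3 = 582 and the supply price is (995 + 409)/4 = 351.
Deadweight loss = ½ · (582 - 351) · (805 - 409) = ½ · 231 · 396 = 45738.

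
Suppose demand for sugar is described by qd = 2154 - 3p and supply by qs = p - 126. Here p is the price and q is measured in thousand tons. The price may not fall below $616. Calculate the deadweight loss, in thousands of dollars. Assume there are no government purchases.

12696

Equilibrium: 2154 - 3p = p - 126, so 2280 = 4p and p* = 570, q* = 444.
The floor of 616 is above the equilibrium price 570, so it binds.
At p = 616: qd = 2154 - 3·616 = 306 and qs = 616 - 126 = 490.
Quantity traded falls to 306. At q = 306 the demand price is (2154 - 306)/3 = 616 and the supply price is 126 + 306 = 432.
Deadweight loss = ½ · (616 - 432) · (444 - 306) = ½ · 184 · 138 = 12696.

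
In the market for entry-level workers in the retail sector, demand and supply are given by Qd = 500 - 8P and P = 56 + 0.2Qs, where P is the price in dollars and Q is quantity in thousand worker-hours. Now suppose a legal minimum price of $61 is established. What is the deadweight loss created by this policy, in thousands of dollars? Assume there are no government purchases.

10.4

Rearranging supply gives Qs = 5P - 280. In a free market, 500 - 8P = 5P - 280 gives the equilibrium P* = 60, Q* = 20.
Since 61 > 60, the floor is binding.
At P = 61: Qd = 500 - 8·61 = 12 and Qs = 5·61 - 280 = 25.
Quantity traded falls to 12. At Q = 12 the demand price is (500 - 12)/8 = 61 and the supply price is (280 + 12)/5 = 58.4.
Deadweight loss = ½ · (61 - 58.4) · (20 - 12) = ½ · 2.6 · 8 = 10.4.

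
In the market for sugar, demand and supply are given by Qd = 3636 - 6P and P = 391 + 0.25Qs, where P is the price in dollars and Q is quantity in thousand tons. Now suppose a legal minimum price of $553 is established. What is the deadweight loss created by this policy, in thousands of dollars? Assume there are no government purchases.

Rearranging supply gives Qs = 4P - 1564. In a free market, 3636 - 6P = 4P - 1564 gives the equilibrium P* = 520, Q* = 516.
Since 553 > 520, the floor is binding.
At P = 553: Qd = 3636 - 6·553 = 318 and Qs = 4·553 - 1564 = 648.
Quantity traded falls to 318. At Q = 318 the demand price is (3636 - 318)/6 = 553 and the supply price is (1564 + 318)/4 = 470.5.
Deadweight loss = ½ · (553 - 470.5) · (516 - 318) = ½ · 82.5 · 198 = 8167.5.

8167.5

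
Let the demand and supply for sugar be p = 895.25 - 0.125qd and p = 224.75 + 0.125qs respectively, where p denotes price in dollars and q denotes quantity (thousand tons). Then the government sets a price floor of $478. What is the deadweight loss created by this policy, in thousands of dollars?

0

Rearranging demand gives qd = 7162 - 8p; rearranging supply gives qs = 8p - 1798. In a free market, 7162 - 8p = 8p - 1798 gives the equilibrium p* = 560, q* = 2682.
Since 478 is below p* = 560, the floor does not bind and the free-market outcome prevails.
Since the control does not bind, no trades are prevented and deadweight loss is zero.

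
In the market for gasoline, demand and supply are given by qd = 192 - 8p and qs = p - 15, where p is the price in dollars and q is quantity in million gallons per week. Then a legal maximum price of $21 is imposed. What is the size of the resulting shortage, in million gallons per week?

In a free market, 192 - 8p = p - 15 gives the equilibrium p* = 23, q* = 8.
Because the ceiling (21) lies below the market-clearing price, it is binding.
At p = 21: qd = 192 - 8·21 = 24 and qs = 21 - 15 = 6.
Shortage = qd - qs = 24 - 6 = 18.

18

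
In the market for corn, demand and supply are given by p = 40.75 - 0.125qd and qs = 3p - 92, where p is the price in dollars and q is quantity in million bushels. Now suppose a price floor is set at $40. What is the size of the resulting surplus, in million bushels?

Rearranging demand gives qd = 326 - 8p. Without the control the market clears where 326 - 8p = 3p - 92, i.e. p* = 38 and q* = 22.
The floor of 40 is above the equilibrium price 38, so it binds.
At p = 40: qd = 326 - 8·40 = 6 and qs = 3·40 - 92 = 28.
Surplus = qs - qd = 28 - 6 = 22.

22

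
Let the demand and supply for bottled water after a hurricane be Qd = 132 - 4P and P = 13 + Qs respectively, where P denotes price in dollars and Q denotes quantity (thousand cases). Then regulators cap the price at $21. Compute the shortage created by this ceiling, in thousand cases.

40

Rearranging supply gives Qs = P - 13. Equilibrium: 132 - 4P = P - 13, so 145 = 5P and P* = 29, Q* = 16.
Since 21 < 29, the ceiling is binding.
At P = 21: Qd = 132 - 4·21 = 48 and Qs = 21 - 13 = 8.
Shortage = Qd - Qs = 48 - 8 = 40.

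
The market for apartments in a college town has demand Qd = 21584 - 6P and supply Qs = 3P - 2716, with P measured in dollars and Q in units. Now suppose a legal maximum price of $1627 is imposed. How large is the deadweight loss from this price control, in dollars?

Without the control the market clears where 21584 - 6P = 3P - 2716, i.e. P* = 2700 and Q* = 5384.
The ceiling of 1627 is below the equilibrium price 2700, so it binds.
At P = 1627: Qd = 21584 - 6·1627 = 11822 and Qs = 3·1627 - 2716 = 2165.
Quantity traded falls to 2165. At Q = 2165 the demand price is (21584 - 2165)/6 = 3236.5 and the supply price is (2716 + 2165)/3 = 1627.
Deadweight loss = ½ · (3236.5 - 1627) · (5384 - 2165) = ½ · 1609.5 · 3219 = 2590490.25.

2590490.25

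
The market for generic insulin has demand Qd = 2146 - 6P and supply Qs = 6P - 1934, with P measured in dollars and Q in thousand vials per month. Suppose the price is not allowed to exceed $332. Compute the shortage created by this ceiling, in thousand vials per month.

96

Without the control the market clears where 2146 - 6P = 6P - 1934, i.e. P* = 340 and Q* = 106.
The ceiling of 332 is below the equilibrium price 340, so it binds.
At P = 332: Qd = 2146 - 6·332 = 154 and Qs = 6·332 - 1934 = 58.
Shortage = Qd - Qs = 154 - 58 = 96.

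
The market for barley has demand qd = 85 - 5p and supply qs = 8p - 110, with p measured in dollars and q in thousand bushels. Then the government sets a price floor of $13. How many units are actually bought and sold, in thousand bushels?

In a free market, 85 - 5p = 8p - 110 gives the equilibrium p* = 15, q* = 10.
The floor of 13 is below the equilibrium price 15, so it is not binding; the market clears at p* = 15, q* = 10.

10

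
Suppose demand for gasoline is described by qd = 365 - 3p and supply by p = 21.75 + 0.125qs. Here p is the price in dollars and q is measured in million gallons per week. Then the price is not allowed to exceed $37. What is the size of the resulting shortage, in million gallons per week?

Rearranging supply gives qs = 8p - 174. Setting quantity demanded equal to quantity supplied, 365 - 3p = 8p - 174, gives p* = 49 and q* = 218.
Since 37 < 49, the ceiling is binding.
At p = 37: qd = 365 - 3·37 = 254 and qs = 8·37 - 174 = 122.
Shortage = qd - qs = 254 - 122 = 132.

132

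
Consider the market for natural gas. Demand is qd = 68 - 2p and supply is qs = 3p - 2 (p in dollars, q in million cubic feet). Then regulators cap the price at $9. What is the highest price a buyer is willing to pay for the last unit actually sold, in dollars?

21.5

Equilibrium: 68 - 2p = 3p - 2, so 70 = 5p and p* = 14, q* = 40.
Since 9 < 14, the ceiling is binding.
At p = 9: qd = 68 - 2·9 = 50 and qs = 3·9 - 2 = 25.
Only 25 units reach the market. On the demand curve, the marginal buyer's willingness to pay at q = 25 is (68 - 25)/2 = 21.5.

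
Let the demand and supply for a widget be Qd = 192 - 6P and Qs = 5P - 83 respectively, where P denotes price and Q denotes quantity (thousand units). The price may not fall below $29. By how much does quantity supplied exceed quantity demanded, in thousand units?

44

Equilibrium: 192 - 6P = 5P - 83, so 275 = 11P and P* = 25, Q* = 42.
Because the floor (29) lies above the market-clearing price, it is binding.
At P = 29: Qd = 192 - 6·29 = 18 and Qs = 5·29 - 83 = 62.
Surplus = Qs - Qd = 62 - 18 = 44.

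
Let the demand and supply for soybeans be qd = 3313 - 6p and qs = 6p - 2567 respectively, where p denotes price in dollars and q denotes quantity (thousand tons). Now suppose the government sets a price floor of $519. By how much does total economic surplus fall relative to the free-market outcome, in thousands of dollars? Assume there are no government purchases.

5046

Equilibrium: 3313 - 6p = 6p - 2567, so 5880 = 12p and p* = 490, q* = 373.
Since 519 > 490, the floor is binding.
At p = 519: qd = 3313 - 6·519 = 199 and qs = 6·519 - 2567 = 547.
Quantity traded falls to 199. At q = 199 the demand price is (3313 - 199)/6 = 519 and the supply price is (2567 + 199)/6 = 461.
Deadweight loss = ½ · (519 - 461) · (373 - 199) = ½ · 58 · 174 = 5046.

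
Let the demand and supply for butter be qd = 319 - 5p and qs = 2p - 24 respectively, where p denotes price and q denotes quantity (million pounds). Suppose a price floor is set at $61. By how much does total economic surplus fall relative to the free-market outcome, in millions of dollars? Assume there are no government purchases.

Without the control the market clears where 319 - 5p = 2p - 24, i.e. p* = 49 and q* = 74.
The floor of 61 is above the equilibrium price 49, so it binds.
At p = 61: qd = 319 - 5·61 = 14 and qs = 2·61 - 24 = 98.
Quantity traded falls to 14. At q = 14 the demand price is (319 - 14)/5 = 61 and the supply price is (24 + 14)/2 = 19.
Deadweight loss = ½ · (61 - 19) · (74 - 14) = ½ · 42 · 60 = 1260.

1260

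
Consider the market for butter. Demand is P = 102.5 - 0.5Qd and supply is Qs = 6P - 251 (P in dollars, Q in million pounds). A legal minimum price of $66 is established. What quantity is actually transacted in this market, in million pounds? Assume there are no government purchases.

73

Rearranging demand gives Qd = 205 - 2P. Setting quantity demanded equal to quantity supplied, 205 - 2P = 6P - 251, gives P* = 57 and Q* = 91.
Since 66 > 57, the floor is binding.
At P = 66: Qd = 205 - 2·66 = 73 and Qs = 6·66 - 251 = 145.
The quantity actually transacted is the short side, demand: 73.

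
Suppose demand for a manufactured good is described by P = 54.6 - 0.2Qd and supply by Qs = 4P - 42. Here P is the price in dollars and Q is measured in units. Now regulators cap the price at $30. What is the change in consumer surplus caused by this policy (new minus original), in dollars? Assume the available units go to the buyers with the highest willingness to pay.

350

Rearranging demand gives Qd = 273 - 5P. Without the control the market clears where 273 - 5P = 4P - 42, i.e. P* = 35 and Q* = 98.
Since 30 < 35, the ceiling is binding.
At P = 30: Qd = 273 - 5·30 = 123 and Qs = 4·30 - 42 = 78.
Consumer surplus without the control is ½ · (54.6 - 35) · 98 = 960.4.
With the ceiling, 78 units are sold at 30 (assume they go to the highest-value buyers). The demand price at Q = 78 is 39, so CS = ½ · [(54.6 - 30) + (39 - 30)] · 78 = 1310.4.
Change in consumer surplus = 1310.4 - 960.4 = 350.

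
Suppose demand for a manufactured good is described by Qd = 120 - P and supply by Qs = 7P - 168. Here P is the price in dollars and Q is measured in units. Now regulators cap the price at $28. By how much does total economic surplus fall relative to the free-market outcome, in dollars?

Setting quantity demanded equal to quantity supplied, 120 - P = 7P - 168, gives P* = 36 and Q* = 84.
Since 28 < 36, the ceiling is binding.
At P = 28: Qd = 120 - 28 = 92 and Qs = 7·28 - 168 = 28.
Quantity traded falls to 28. At Q = 28 the demand price is 120 - 28 = 92 and the supply price is (168 + 28)/7 = 28.
Deadweight loss = ½ · (92 - 28) · (84 - 28) = ½ · 64 · 56 = 1792.

1792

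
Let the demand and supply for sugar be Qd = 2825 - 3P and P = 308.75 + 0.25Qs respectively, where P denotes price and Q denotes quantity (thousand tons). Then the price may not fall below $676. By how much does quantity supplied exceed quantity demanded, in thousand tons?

Rearranging supply gives Qs = 4P - 1235. Setting quantity demanded equal to quantity supplied, 2825 - 3P = 4P - 1235, gives P* = 580 and Q* = 1085.
Because the floor (676) lies above the market-clearing price, it is binding.
At P = 676: Qd = 2825 - 3·676 = 797 and Qs = 4·676 - 1235 = 1469.
Surplus = Qs - Qd = 1469 - 797 = 672.

672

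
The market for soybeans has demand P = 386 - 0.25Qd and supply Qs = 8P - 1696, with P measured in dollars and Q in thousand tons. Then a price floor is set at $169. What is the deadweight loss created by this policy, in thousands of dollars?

0

Rearranging demand gives Qd = 1544 - 4P. Setting quantity demanded equal to quantity supplied, 1544 - 4P = 8P - 1696, gives P* = 270 and Q* = 464.
Since 169 is below P* = 270, the floor does not bind and the free-market outcome prevails.
Since the control does not bind, no trades are prevented and deadweight loss is zero.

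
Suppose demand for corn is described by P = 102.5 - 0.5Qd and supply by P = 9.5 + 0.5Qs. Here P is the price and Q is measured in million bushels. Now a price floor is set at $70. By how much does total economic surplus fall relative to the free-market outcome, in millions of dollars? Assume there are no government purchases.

Rearranging demand gives Qd = 205 - 2P; rearranging supply gives Qs = 2P - 19. Without the control the market clears where 205 - 2P = 2P - 19, i.e. P* = 56 and Q* = 93.
The floor of 70 is above the equilibrium price 56, so it binds.
At P = 70: Qd = 205 - 2·70 = 65 and Qs = 2·70 - 19 = 121.
Quantity traded falls to 65. At Q = 65 the demand price is (205 - 65)/2 = 70 and the supply price is (19 + 65)/2 = 42.
Deadweight loss = ½ · (70 - 42) · (93 - 65) = ½ · 28 · 28 = 392.

392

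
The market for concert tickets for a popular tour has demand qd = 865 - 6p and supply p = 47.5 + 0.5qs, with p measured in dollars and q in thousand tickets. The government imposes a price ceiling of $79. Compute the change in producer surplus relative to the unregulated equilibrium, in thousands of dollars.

Rearranging supply gives qs = 2p - 95. In a free market, 865 - 6p = 2p - 95 gives the equilibrium p* = 120, q* = 145.
The ceiling of 79 is below the equilibrium price 120, so it binds.
At p = 79: qd = 865 - 6·79 = 391 and qs = 2·79 - 95 = 63.
Producer surplus without the control is ½ · (120 - 47.5) · 145 = 5256.25.
With the ceiling, producers sell 63 units at 79, so PS = ½ · (79 - 47.5) · 63 = 992.25.
Change in producer surplus = 992.25 - 5256.25 = -4264.

-4264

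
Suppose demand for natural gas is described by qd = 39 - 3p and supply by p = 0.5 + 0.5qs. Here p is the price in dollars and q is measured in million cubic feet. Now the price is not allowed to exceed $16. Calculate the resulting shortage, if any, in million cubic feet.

0

Rearranging supply gives qs = 2p - 1. Without the control the market clears where 39 - 3p = 2p - 1, i.e. p* = 8 and q* = 15.
Since 16 is above p* = 8, the ceiling does not bind and the free-market outcome prevails.
Since the control does not bind, there is no shortage.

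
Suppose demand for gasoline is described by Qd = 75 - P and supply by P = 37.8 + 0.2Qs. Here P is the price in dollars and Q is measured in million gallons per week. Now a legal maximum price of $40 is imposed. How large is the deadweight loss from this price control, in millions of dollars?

Rearranging supply gives Qs = 5P - 189. Setting quantity demanded equal to quantity supplied, 75 - P = 5P - 189, gives P* = 44 and Q* = 31.
The ceiling of 40 is below the equilibrium price 44, so it binds.
At P = 40: Qd = 75 - 40 = 35 and Qs = 5·40 - 189 = 11.
Quantity traded falls to 11. At Q = 11 the demand price is 75 - 11 = 64 and the supply price is (189 + 11)/5 = 40.
Deadweight loss = ½ · (64 - 40) · (31 - 11) = ½ · 24 · 20 = 240.

240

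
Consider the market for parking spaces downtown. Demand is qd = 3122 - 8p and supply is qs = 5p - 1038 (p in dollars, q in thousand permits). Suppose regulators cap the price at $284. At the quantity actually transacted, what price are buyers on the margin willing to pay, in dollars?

In a free market, 3122 - 8p = 5p - 1038 gives the equilibrium p* = 320, q* = 562.
Since 284 < 320, the ceiling is binding.
At p = 284: qd = 3122 - 8·284 = 850 and qs = 5·284 - 1038 = 382.
Only 382 units reach the market. On the demand curve, the marginal buyer's willingness to pay at q = 382 is (3122 - 382)/8 = 342.5.

342.5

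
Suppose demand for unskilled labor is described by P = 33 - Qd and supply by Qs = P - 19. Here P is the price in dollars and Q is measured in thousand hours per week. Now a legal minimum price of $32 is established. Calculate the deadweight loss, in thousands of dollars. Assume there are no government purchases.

36

Rearranging demand gives Qd = 33 - P. Setting quantity demanded equal to quantity supplied, 33 - P = P - 19, gives P* = 26 and Q* = 7.
Because the floor (32) lies above the market-clearing price, it is binding.
At P = 32: Qd = 33 - 32 = 1 and Qs = 32 - 19 = 13.
Quantity traded falls to 1. At Q = 1 the demand price is 33 - 1 = 32 and the supply price is 19 + 1 = 20.
Deadweight loss = ½ · (32 - 20) · (7 - 1) = ½ · 12 · 6 = 36.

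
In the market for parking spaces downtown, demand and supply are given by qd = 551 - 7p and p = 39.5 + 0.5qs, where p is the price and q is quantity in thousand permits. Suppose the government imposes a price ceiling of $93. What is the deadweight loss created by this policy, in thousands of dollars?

Rearranging supply gives qs = 2p - 79. Equilibrium: 551 - 7p = 2p - 79, so 630 = 9p and p* = 70, q* = 61.
The ceiling of 93 is above the equilibrium price 70, so it is not binding; the market clears at p* = 70, q* = 61.
Since the control does not bind, no trades are prevented and deadweight loss is zero.

0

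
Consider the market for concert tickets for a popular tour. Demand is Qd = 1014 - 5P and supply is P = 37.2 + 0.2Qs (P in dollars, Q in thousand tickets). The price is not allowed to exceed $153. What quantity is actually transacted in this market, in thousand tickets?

Rearranging supply gives Qs = 5P - 186. Without the control the market clears where 1014 - 5P = 5P - 186, i.e. P* = 120 and Q* = 414.
The ceiling of 153 is above the equilibrium price 120, so it is not binding; the market clears at P* = 120, Q* = 414.

414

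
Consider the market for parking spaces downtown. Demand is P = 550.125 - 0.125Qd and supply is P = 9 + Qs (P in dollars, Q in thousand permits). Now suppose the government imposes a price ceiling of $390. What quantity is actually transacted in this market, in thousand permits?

381

Rearranging demand gives Qd = 4401 - 8P; rearranging supply gives Qs = P - 9. Without the control the market clears where 4401 - 8P = P - 9, i.e. P* = 490 and Q* = 481.
The ceiling of 390 is below the equilibrium price 490, so it binds.
At P = 390: Qd = 4401 - 8·390 = 1281 and Qs = 390 - 9 = 381.
The quantity actually transacted is the short side, supply: 381.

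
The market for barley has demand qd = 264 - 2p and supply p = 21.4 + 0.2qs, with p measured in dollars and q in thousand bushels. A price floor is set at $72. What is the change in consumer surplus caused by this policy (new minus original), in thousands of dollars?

-2641

Rearranging supply gives qs = 5p - 107. Setting quantity demanded equal to quantity supplied, 264 - 2p = 5p - 107, gives p* = 53 and q* = 158.
Since 72 > 53, the floor is binding.
At p = 72: qd = 264 - 2·72 = 120 and qs = 5·72 - 107 = 253.
Consumer surplus without the control is ½ · (132 - 53) · 158 = 6241.
With the floor, consumers buy 120 units at 72, so CS = ½ · (132 - 72) · 120 = 3600.
Change in consumer surplus = 3600 - 6241 = -2641.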